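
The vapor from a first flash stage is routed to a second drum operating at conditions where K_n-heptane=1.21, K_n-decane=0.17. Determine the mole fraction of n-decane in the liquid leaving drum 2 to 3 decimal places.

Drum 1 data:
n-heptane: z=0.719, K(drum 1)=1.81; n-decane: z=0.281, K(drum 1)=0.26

Drum 1:
Binary case is linear: z₁(K₁−1)(1+ψ₁(K₂−1)) + z₂(K₂−1)(1+ψ₁(K₁−1)) = 0
⇒ ψ₁ = [z₁(K₁−1)+z₂(K₂−1)] / [−(K₁−1)(K₂−1)] = 0.3744/0.5994 = 0.625
Drum-1 compositions:
  n-heptane: x = 0.477, y = 0.864
  n-decane: x = 0.523, y = 0.136
Drum-2 feed = drum-1 vapor: z₂ = (0.8641, 0.1359).
Drum 2:
Rachford–Rice: g(ψ₂) = Σ zᵢ(Kᵢ−1)/(1+ψ₂(Kᵢ−1)) = 0.
Check two-phase: ΣzᵢKᵢ = 1.069 > 1 and Σzᵢ/Kᵢ = 1.513 > 1, so g(0) = 0.069 > 0 and g(1) = -0.513 < 0.
Binary case is linear: z₁(K₁−1)(1+ψ₂(K₂−1)) + z₂(K₂−1)(1+ψ₂(K₁−1)) = 0
⇒ ψ₂ = [z₁(K₁−1)+z₂(K₂−1)] / [−(K₁−1)(K₂−1)] = 0.0687/0.1743 = 0.394
  n-heptane: x = 0.798, y = 0.966
  n-decane: x = 0.202, y = 0.034

x_n-decane (drum 2) = 0.202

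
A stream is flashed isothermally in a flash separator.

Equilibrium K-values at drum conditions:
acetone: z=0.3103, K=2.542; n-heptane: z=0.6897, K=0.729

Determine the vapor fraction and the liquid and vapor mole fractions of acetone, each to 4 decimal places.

ψ = 0.6977, x_acetone = 0.1495, y_acetone = 0.3800

Material balance + equilibrium reduce to Σ zᵢ(Kᵢ−1)/(1+ψ(Kᵢ−1)) = 0.
Feasibility: ΣzᵢKᵢ = 1.2916, Σzᵢ/Kᵢ = 1.0682 — both > 1, two phases present.
Binary case is linear: z₁(K₁−1)(1+ψ(K₂−1)) + z₂(K₂−1)(1+ψ(K₁−1)) = 0
⇒ ψ = [z₁(K₁−1)+z₂(K₂−1)] / [−(K₁−1)(K₂−1)] = 0.29157/0.41788 = 0.6977
Compositions from xᵢ = zᵢ/(1+ψ(Kᵢ−1)), yᵢ = Kᵢxᵢ:
  acetone: x = 0.1495, y = 0.3800
  n-heptane: x = 0.8505, y = 0.6200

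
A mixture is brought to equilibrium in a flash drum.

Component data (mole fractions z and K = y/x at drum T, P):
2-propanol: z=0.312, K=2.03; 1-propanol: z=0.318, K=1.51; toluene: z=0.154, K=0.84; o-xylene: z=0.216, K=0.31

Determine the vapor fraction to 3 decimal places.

Material balance + equilibrium reduce to Σ zᵢ(Kᵢ−1)/(1+ψ(Kᵢ−1)) = 0.
g(0) = ΣzᵢKᵢ − 1 = 0.310 and g(1) = 1 − Σzᵢ/Kᵢ = -0.244, so a root lies in (0, 1).
Iterate (Newton) starting at ψ = 0.5:
  ψ = 0.500: g = 0.0870, g' = -0.441 → ψ = 0.697
  ψ = 0.697: g = -0.0083, g' = -0.544 → ψ = 0.682
Converged at ψ = 0.682.

ψ = 0.682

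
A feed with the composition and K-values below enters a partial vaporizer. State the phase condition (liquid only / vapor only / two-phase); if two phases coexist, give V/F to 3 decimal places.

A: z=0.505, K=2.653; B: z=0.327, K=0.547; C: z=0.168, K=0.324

two-phase, V/F = 0.635

ΣzᵢKᵢ = 1.573; Σzᵢ/Kᵢ = 1.307.
Both exceed 1, so a two-phase solution exists.
Newton–Raphson from ψ = 0.5:
  ψ = 0.500: g = 0.0940, g' = -0.701 → ψ = 0.634
  ψ = 0.634: g = 0.0010, g' = -0.696 → ψ = 0.635
Converged at ψ = 0.635.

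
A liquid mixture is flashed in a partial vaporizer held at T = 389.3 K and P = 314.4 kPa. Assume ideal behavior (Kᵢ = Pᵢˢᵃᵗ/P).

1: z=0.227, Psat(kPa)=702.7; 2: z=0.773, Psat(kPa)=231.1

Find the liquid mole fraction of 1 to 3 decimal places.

x_1 = 0.177

Raoult's law: Kᵢ = Pᵢˢᵃᵗ/P = Pᵢˢᵃᵗ/314.4.
  K_1 = 702.7/314.4 = 2.23505, K_2 = 231.1/314.4 = 0.73505
Binary case is linear: z₁(K₁−1)(1+V/F(K₂−1)) + z₂(K₂−1)(1+V/F(K₁−1)) = 0
⇒ V/F = [z₁(K₁−1)+z₂(K₂−1)] / [−(K₁−1)(K₂−1)] = 0.0756/0.3272 = 0.231
Compositions from xᵢ = zᵢ/(1+V/F(Kᵢ−1)), yᵢ = Kᵢxᵢ:
  1: x = 0.177, y = 0.395
  2: x = 0.823, y = 0.605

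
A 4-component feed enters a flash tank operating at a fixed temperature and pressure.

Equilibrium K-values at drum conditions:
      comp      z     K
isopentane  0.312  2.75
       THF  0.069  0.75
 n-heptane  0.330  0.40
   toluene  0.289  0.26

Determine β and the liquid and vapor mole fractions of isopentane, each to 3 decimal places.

Material balance + equilibrium reduce to Σ zᵢ(Kᵢ−1)/(1+β(Kᵢ−1)) = 0.
Check two-phase: ΣzᵢKᵢ = 1.117 > 1 and Σzᵢ/Kᵢ = 2.142 > 1, so g(0) = 0.117 > 0 and g(1) = -1.142 < 0.
Newton–Raphson from β = 0.65:
  β = 0.650: g = -0.5018, g' = -1.122 → β = 0.203
  β = 0.203: g = -0.0922, g' = -0.898 → β = 0.100
  β = 0.100: g = 0.0053, g' = -1.015 → β = 0.105
Converged at β = 0.105.
Compositions from xᵢ = zᵢ/(1+β(Kᵢ−1)), yᵢ = Kᵢxᵢ:
  isopentane: x = 0.263, y = 0.724
  THF: x = 0.071, y = 0.053
  n-heptane: x = 0.352, y = 0.141
  toluene: x = 0.313, y = 0.081

β = 0.105, x_isopentane = 0.263, y_isopentane = 0.724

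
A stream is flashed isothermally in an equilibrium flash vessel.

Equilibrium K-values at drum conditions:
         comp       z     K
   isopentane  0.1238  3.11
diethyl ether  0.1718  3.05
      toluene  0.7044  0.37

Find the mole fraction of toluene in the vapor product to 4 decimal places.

Let β = V/F and solve Σ zᵢ(Kᵢ−1)/(1+β(Kᵢ−1)) = 0.
Feasibility: ΣzᵢKᵢ = 1.1696, Σzᵢ/Kᵢ = 1.9999 — both > 1, two phases present.
Newton iteration, β⁰ = 0.47:
  β = 0.4700: g = -0.31993, g' = -0.8905 → β = 0.1107
  β = 0.1107: g = 0.02174, g' = -1.1648 → β = 0.1294
  β = 0.1294: g = 0.00040, g' = -1.1225 → β = 0.1297
Converged at β = 0.1297.
Compositions from xᵢ = zᵢ/(1+β(Kᵢ−1)), yᵢ = Kᵢxᵢ:
  isopentane: x = 0.0972, y = 0.3023
  diethyl ether: x = 0.1357, y = 0.4139
  toluene: x = 0.7671, y = 0.2838

y_toluene = 0.2838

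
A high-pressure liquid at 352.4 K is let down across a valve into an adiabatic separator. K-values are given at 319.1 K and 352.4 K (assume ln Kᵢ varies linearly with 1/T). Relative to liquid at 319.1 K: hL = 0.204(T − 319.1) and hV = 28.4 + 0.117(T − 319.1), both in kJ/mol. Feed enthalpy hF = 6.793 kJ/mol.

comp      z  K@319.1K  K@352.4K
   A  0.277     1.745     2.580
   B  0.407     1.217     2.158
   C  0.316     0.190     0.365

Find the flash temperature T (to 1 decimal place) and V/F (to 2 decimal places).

T = 322.3 K, V/F = 0.22

Adiabatic flash: solve Rachford–Rice at each trial T, then check hF = ψ·hV(T) + (1−ψ)·hL(T).
  T = 319.1 K: K = (1.745, 1.217, 0.190), RR gives ψ = 0.100, H_out = 2.839 kJ/mol
  T = 352.4 K: K = (2.580, 2.158, 0.365), RR gives ψ = 0.836, H_out = 28.124 kJ/mol
  T = 335.8 K: K = (2.144, 1.645, 0.268), RR gives ψ = 0.551, H_out = 18.266 kJ/mol
  T = 327.5 K: K = (1.940, 1.422, 0.227), RR gives ψ = 0.369, H_out = 11.927 kJ/mol
  T = 323.3 K: K = (1.841, 1.317, 0.208), RR gives ψ = 0.250, H_out = 7.857 kJ/mol
  T = 321.2 K: K = (1.793, 1.266, 0.199), RR gives ψ = 0.179, H_out = 5.490 kJ/mol
  T = 322.2 K: K = (1.816, 1.290, 0.203), RR gives ψ = 0.214, H_out = 6.650 kJ/mol
Linear interpolation between T = 322.2 (H_out = 6.650) and T = 323.3 (H_out = 7.857) on hF = 6.793 gives T ≈ 322.3 K, at which ψ = 0.22.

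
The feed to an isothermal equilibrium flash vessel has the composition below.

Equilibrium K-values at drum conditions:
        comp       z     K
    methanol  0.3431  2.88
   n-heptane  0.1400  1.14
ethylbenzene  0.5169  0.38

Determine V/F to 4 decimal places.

V/F = 0.3480

Material balance + equilibrium reduce to Σ zᵢ(Kᵢ−1)/(1+V/F(Kᵢ−1)) = 0.
Check two-phase: ΣzᵢKᵢ = 1.3441 > 1 and Σzᵢ/Kᵢ = 1.6022 > 1, so g(0) = 0.3442 > 0 and g(1) = -0.6022 < 0.
Newton iteration, V/F⁰ = 0.5:
  V/F = 0.5000: g = -0.11365, g' = -0.7419 → V/F = 0.3468
  V/F = 0.3468: g = 0.00088, g' = -0.7693 → V/F = 0.3480
Converged at V/F = 0.3480.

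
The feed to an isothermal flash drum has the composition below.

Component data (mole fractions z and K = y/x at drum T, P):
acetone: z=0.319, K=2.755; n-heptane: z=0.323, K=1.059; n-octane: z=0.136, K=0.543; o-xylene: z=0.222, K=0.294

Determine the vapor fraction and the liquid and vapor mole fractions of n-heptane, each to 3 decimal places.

ψ = 0.490, x_n-heptane = 0.314, y_n-heptane = 0.332

Rachford–Rice: g(ψ) = Σ zᵢ(Kᵢ−1)/(1+ψ(Kᵢ−1)) = 0.
g(0) = ΣzᵢKᵢ − 1 = 0.360 and g(1) = 1 − Σzᵢ/Kᵢ = -0.426, so a root lies in (0, 1).
Newton iteration, ψ⁰ = 0.46:
  ψ = 0.460: g = 0.0175, g' = -0.590 → ψ = 0.490
Converged at ψ = 0.490.
Compositions from xᵢ = zᵢ/(1+ψ(Kᵢ−1)), yᵢ = Kᵢxᵢ:
  acetone: x = 0.172, y = 0.473
  n-heptane: x = 0.314, y = 0.332
  n-octane: x = 0.175, y = 0.095
  o-xylene: x = 0.339, y = 0.100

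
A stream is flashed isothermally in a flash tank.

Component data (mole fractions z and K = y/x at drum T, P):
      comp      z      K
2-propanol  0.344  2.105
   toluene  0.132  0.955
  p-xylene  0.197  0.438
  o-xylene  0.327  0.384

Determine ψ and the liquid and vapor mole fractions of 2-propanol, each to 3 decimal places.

Material balance + equilibrium reduce to Σ zᵢ(Kᵢ−1)/(1+ψ(Kᵢ−1)) = 0.
Check two-phase: ΣzᵢKᵢ = 1.062 > 1 and Σzᵢ/Kᵢ = 1.603 > 1, so g(0) = 0.062 > 0 and g(1) = -0.603 < 0.
Newton–Raphson from ψ = 0.5:
  ψ = 0.500: g = -0.2063, g' = -0.554 → ψ = 0.128
  ψ = 0.128: g = -0.0107, g' = -0.541 → ψ = 0.108
Converged at ψ = 0.108.
Compositions from xᵢ = zᵢ/(1+ψ(Kᵢ−1)), yᵢ = Kᵢxᵢ:
  2-propanol: x = 0.307, y = 0.647
  toluene: x = 0.133, y = 0.127
  p-xylene: x = 0.210, y = 0.092
  o-xylene: x = 0.350, y = 0.135

ψ = 0.108, x_2-propanol = 0.307, y_2-propanol = 0.647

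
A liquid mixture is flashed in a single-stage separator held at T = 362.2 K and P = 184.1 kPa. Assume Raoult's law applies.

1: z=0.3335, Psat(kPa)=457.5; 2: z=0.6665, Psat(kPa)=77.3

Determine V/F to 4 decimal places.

Raoult's law: Kᵢ = Pᵢˢᵃᵗ/P = Pᵢˢᵃᵗ/184.1.
  K_1 = 457.5/184.1 = 2.485062, K_2 = 77.3/184.1 = 0.419880
Material balance + equilibrium reduce to Σ zᵢ(Kᵢ−1)/(1+V/F(Kᵢ−1)) = 0.
Feasibility: ΣzᵢKᵢ = 1.1086, Σzᵢ/Kᵢ = 1.7216 — both > 1, two phases present.
Iterate (Newton) starting at V/F = 0.65:
  V/F = 0.6500: g = -0.36870, g' = -0.7685 → V/F = 0.1702
  V/F = 0.1702: g = -0.03369, g' = -0.7448 → V/F = 0.1250
  V/F = 0.1250: g = 0.00085, g' = -0.7840 → V/F = 0.1261
Converged at V/F = 0.1261.

V/F = 0.1261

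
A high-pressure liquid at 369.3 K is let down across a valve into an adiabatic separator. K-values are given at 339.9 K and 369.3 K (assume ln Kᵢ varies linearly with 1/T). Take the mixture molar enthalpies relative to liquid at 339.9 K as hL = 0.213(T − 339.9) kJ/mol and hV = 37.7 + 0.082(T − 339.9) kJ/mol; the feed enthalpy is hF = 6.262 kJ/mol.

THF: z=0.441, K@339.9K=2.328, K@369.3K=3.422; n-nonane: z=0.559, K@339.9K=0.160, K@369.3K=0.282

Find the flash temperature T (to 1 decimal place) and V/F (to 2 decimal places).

T = 343.5 K, V/F = 0.15

Adiabatic flash: solve Rachford–Rice at each trial T, then check hF = ψ·hV(T) + (1−ψ)·hL(T).
  T = 339.9 K: K = (2.328, 0.160), RR gives ψ = 0.104, H_out = 3.923 kJ/mol
  T = 369.3 K: K = (3.422, 0.282), RR gives ψ = 0.383, H_out = 19.240 kJ/mol
  T = 354.6 K: K = (2.845, 0.215), RR gives ψ = 0.259, H_out = 12.388 kJ/mol
  T = 347.2 K: K = (2.577, 0.186), RR gives ψ = 0.187, H_out = 8.435 kJ/mol
  T = 343.5 K: K = (2.449, 0.172), RR gives ψ = 0.147, H_out = 6.243 kJ/mol
  T = 345.4 K: K = (2.514, 0.179), RR gives ψ = 0.168, H_out = 7.391 kJ/mol
Linear interpolation between T = 343.5 (H_out = 6.243) and T = 345.4 (H_out = 7.391) on hF = 6.262 gives T ≈ 343.5 K, at which ψ = 0.15.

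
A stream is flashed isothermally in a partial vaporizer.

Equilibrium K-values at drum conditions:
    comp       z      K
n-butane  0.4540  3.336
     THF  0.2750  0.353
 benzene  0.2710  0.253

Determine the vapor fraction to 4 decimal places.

Rachford–Rice: g(ψ) = Σ zᵢ(Kᵢ−1)/(1+ψ(Kᵢ−1)) = 0.
g(0) = ΣzᵢKᵢ − 1 = 0.6802 and g(1) = 1 − Σzᵢ/Kᵢ = -0.9863, so a root lies in (0, 1).
Iterate (Newton) starting at ψ = 0.4:
  ψ = 0.4000: g = 0.01950, g' = -1.1792 → ψ = 0.4165
  ψ = 0.4165: g = 0.00007, g' = -1.1708 → ψ = 0.4166
Converged at ψ = 0.4166.

ψ = 0.4166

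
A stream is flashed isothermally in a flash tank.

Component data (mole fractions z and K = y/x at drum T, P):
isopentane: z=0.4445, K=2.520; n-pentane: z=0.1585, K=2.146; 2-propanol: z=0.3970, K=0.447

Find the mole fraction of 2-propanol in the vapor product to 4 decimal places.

y_2-propanol = 0.3211

Material balance + equilibrium reduce to Σ zᵢ(Kᵢ−1)/(1+V/F(Kᵢ−1)) = 0.
Feasibility: ΣzᵢKᵢ = 1.6377, Σzᵢ/Kᵢ = 1.1384 — both > 1, two phases present.
Newton iteration, V/F⁰ = 0.48:
  V/F = 0.4800: g = 0.20894, g' = -0.6549 → V/F = 0.7990
  V/F = 0.7990: g = 0.00657, g' = -0.6559 → V/F = 0.8090
Converged at V/F = 0.8090.
Compositions from xᵢ = zᵢ/(1+V/F(Kᵢ−1)), yᵢ = Kᵢxᵢ:
  isopentane: x = 0.1994, y = 0.5024
  n-pentane: x = 0.0822, y = 0.1765
  2-propanol: x = 0.7184, y = 0.3211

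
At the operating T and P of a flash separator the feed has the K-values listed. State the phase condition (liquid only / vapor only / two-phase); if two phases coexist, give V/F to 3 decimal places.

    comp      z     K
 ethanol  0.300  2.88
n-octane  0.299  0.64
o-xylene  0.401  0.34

two-phase, V/F = 0.187

ΣzᵢKᵢ = 1.192; Σzᵢ/Kᵢ = 1.751.
Both exceed 1, so a two-phase solution exists.
Iterate (Newton) starting at ψ = 0.5:
  ψ = 0.500: g = -0.2356, g' = -0.728 → ψ = 0.177
  ψ = 0.177: g = 0.0089, g' = -0.866 → ψ = 0.187
Converged at ψ = 0.187.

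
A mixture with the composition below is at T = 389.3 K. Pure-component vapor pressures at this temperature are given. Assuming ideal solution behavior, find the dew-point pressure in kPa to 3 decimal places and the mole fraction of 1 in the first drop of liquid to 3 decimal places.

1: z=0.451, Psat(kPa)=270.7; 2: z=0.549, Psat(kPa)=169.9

At the dew point ψ → 1, so Σzᵢ/Kᵢ = 1 with Kᵢ = Pᵢˢᵃᵗ/P ⇒ 1/P = Σzᵢ/Pᵢˢᵃᵗ.
1/P = 0.451/270.7 + 0.549/169.9 = 0.004897 ⇒ P = 204.191 kPa
xᵢ = zᵢP/Pᵢˢᵃᵗ ⇒ x_1 = 0.451·204.191/270.7 = 0.340

Pdew = 204.191 kPa, x_1 = 0.340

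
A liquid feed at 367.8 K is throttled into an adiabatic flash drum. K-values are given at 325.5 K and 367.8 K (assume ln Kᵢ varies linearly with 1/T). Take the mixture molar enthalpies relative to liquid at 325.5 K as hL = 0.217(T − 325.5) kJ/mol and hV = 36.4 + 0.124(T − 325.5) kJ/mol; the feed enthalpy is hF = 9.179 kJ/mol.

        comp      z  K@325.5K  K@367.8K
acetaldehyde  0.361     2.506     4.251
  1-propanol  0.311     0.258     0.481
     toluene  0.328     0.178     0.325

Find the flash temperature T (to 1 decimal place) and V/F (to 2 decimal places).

Adiabatic flash: solve Rachford–Rice at each trial T, then check hF = ψ·hV(T) + (1−ψ)·hL(T).
  T = 325.5 K: K = (2.506, 0.258, 0.178), RR gives ψ = 0.037, H_out = 1.335 kJ/mol
  T = 367.8 K: K = (4.251, 0.481, 0.325), RR gives ψ = 0.403, H_out = 22.257 kJ/mol
  T = 346.6 K: K = (3.315, 0.359, 0.245), RR gives ψ = 0.239, H_out = 12.816 kJ/mol
  T = 336.1 K: K = (2.897, 0.306, 0.210), RR gives ψ = 0.149, H_out = 7.561 kJ/mol
  T = 341.4 K: K = (3.104, 0.332, 0.227), RR gives ψ = 0.196, H_out = 10.295 kJ/mol
  T = 338.8 K: K = (3.001, 0.319, 0.219), RR gives ψ = 0.173, H_out = 8.978 kJ/mol
  T = 340.1 K: K = (3.052, 0.326, 0.223), RR gives ψ = 0.185, H_out = 9.641 kJ/mol
Linear interpolation between T = 338.8 (H_out = 8.978) and T = 340.1 (H_out = 9.641) on hF = 9.179 gives T ≈ 339.2 K, at which ψ = 0.18.

T = 339.2 K, V/F = 0.18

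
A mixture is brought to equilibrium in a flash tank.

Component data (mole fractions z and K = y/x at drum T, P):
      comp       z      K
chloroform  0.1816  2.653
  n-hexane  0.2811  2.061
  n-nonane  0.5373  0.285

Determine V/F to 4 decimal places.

V/F = 0.2270

Newton iteration, V/F⁰ = 0.48:
  V/F = 0.4800: g = -0.21992, g' = -0.9299 → V/F = 0.2435
  V/F = 0.2435: g = -0.01411, g' = -0.8548 → V/F = 0.2270
Converged at V/F = 0.2270.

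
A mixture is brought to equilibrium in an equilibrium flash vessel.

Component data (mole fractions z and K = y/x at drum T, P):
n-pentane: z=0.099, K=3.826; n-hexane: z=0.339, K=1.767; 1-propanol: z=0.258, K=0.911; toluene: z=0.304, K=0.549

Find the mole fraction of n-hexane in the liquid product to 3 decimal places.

Let ψ = V/F and solve Σ zᵢ(Kᵢ−1)/(1+ψ(Kᵢ−1)) = 0.
Feasibility: ΣzᵢKᵢ = 1.380, Σzᵢ/Kᵢ = 1.055 — both > 1, two phases present.
Newton–Raphson from ψ = 0.36:
  ψ = 0.360: g = 0.1550, g' = -0.407 → ψ = 0.741
  ψ = 0.741: g = 0.0257, g' = -0.305 → ψ = 0.825
Converged at ψ = 0.825.
Compositions from xᵢ = zᵢ/(1+ψ(Kᵢ−1)), yᵢ = Kᵢxᵢ:
  n-pentane: x = 0.030, y = 0.114
  n-hexane: x = 0.208, y = 0.367
  1-propanol: x = 0.278, y = 0.254
  toluene: x = 0.484, y = 0.266

x_n-hexane = 0.208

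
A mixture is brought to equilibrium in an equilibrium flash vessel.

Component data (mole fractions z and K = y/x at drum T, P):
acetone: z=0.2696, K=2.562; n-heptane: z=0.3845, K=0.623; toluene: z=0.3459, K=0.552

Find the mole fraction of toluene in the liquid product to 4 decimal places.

Rachford–Rice: g(β) = Σ zᵢ(Kᵢ−1)/(1+β(Kᵢ−1)) = 0.
Check two-phase: ΣzᵢKᵢ = 1.1212 > 1 and Σzᵢ/Kᵢ = 1.3490 > 1, so g(0) = 0.1212 > 0 and g(1) = -0.3490 < 0.
Newton–Raphson from β = 0.41:
  β = 0.4100: g = -0.10458, g' = -0.4251 → β = 0.1640
  β = 0.1640: g = 0.01349, g' = -0.5598 → β = 0.1881
  β = 0.1881: g = 0.00025, g' = -0.5391 → β = 0.1885
Converged at β = 0.1885.
Compositions from xᵢ = zᵢ/(1+β(Kᵢ−1)), yᵢ = Kᵢxᵢ:
  acetone: x = 0.2083, y = 0.5336
  n-heptane: x = 0.4139, y = 0.2579
  toluene: x = 0.3778, y = 0.2086

x_toluene = 0.3778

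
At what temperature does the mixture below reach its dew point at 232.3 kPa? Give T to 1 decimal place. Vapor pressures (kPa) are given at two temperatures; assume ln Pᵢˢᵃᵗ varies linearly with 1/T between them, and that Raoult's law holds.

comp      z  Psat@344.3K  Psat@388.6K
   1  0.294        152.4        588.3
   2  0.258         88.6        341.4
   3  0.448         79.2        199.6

Dew-point temperature: Σzᵢ·P/Pᵢˢᵃᵗ(T) = 1. Interpolate ln Pᵢˢᵃᵗ = aᵢ + bᵢ/T.
  T = 344.3 K: ΣzᵢP/Pᵢˢᵃᵗ = 2.4386
  T = 388.6 K: ΣzᵢP/Pᵢˢᵃᵗ = 0.8130
  T = 366.5 K: ΣzᵢP/Pᵢˢᵃᵗ = 1.3531
  T = 377.6 K: ΣzᵢP/Pᵢˢᵃᵗ = 1.0386
  T = 383.1 K: ΣzᵢP/Pᵢˢᵃᵗ = 0.9171
  T = 380.4 K: ΣzᵢP/Pᵢˢᵃᵗ = 0.9744
Interpolating between 377.6 K and 380.4 K gives T ≈ 379.3 K.

T = 379.3 K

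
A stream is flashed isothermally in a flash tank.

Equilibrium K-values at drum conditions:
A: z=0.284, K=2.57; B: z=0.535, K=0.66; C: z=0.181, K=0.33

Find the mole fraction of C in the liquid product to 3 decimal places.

Let ψ = V/F and solve Σ zᵢ(Kᵢ−1)/(1+ψ(Kᵢ−1)) = 0.
Feasibility: ΣzᵢKᵢ = 1.143, Σzᵢ/Kᵢ = 1.470 — both > 1, two phases present.
Iterate (Newton) starting at ψ = 0.59:
  ψ = 0.590: g = -0.1966, g' = -0.508 → ψ = 0.203
  ψ = 0.203: g = 0.0026, g' = -0.583 → ψ = 0.207
Converged at ψ = 0.207.
Compositions from xᵢ = zᵢ/(1+ψ(Kᵢ−1)), yᵢ = Kᵢxᵢ:
  A: x = 0.214, y = 0.551
  B: x = 0.576, y = 0.380
  C: x = 0.210, y = 0.069

x_C = 0.210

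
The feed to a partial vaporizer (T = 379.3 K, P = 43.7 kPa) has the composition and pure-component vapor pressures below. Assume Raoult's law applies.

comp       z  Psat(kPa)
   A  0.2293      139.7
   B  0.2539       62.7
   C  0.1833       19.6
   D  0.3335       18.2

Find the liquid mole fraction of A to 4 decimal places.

Raoult's law: Kᵢ = Pᵢˢᵃᵗ/P = Pᵢˢᵃᵗ/43.7.
  K_A = 139.7/43.7 = 3.196796, K_B = 62.7/43.7 = 1.434783, K_C = 19.6/43.7 = 0.448513, K_D = 18.2/43.7 = 0.416476
Rachford–Rice: g(β) = Σ zᵢ(Kᵢ−1)/(1+β(Kᵢ−1)) = 0.
Feasibility: ΣzᵢKᵢ = 1.3184, Σzᵢ/Kᵢ = 1.4581 — both > 1, two phases present.
Newton–Raphson from β = 0.53:
  β = 0.5300: g = -0.10211, g' = -0.6173 → β = 0.3646
  β = 0.3646: g = 0.00128, g' = -0.6475 → β = 0.3665
Converged at β = 0.3665.
Compositions from xᵢ = zᵢ/(1+β(Kᵢ−1)), yᵢ = Kᵢxᵢ:
  A: x = 0.1270, y = 0.4061
  B: x = 0.2190, y = 0.3142
  C: x = 0.2297, y = 0.1030
  D: x = 0.4242, y = 0.1767

x_A = 0.1270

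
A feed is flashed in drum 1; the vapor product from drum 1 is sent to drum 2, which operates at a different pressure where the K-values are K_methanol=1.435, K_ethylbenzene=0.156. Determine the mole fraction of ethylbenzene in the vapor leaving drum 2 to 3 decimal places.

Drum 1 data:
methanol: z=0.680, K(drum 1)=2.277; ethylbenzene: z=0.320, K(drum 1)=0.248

y_ethylbenzene (drum 2) = 0.053

Drum 1:
Let ψ₁ = V/F and solve Σ zᵢ(Kᵢ−1)/(1+ψ₁(Kᵢ−1)) = 0.
Check two-phase: ΣzᵢKᵢ = 1.628 > 1 and Σzᵢ/Kᵢ = 1.589 > 1, so g(0) = 0.628 > 0 and g(1) = -0.589 < 0.
Binary case is linear: z₁(K₁−1)(1+ψ₁(K₂−1)) + z₂(K₂−1)(1+ψ₁(K₁−1)) = 0
⇒ ψ₁ = [z₁(K₁−1)+z₂(K₂−1)] / [−(K₁−1)(K₂−1)] = 0.6277/0.9603 = 0.654
Drum-1 compositions:
  methanol: x = 0.371, y = 0.844
  ethylbenzene: x = 0.629, y = 0.156
Drum-2 feed = drum-1 vapor: z₂ = (0.8439, 0.1561).
Drum 2:
Rachford–Rice: g(ψ₂) = Σ zᵢ(Kᵢ−1)/(1+ψ₂(Kᵢ−1)) = 0.
Feasibility: ΣzᵢKᵢ = 1.235, Σzᵢ/Kᵢ = 1.589 — both > 1, two phases present.
Iterate (Newton) starting at ψ₂ = 0.5:
  ψ₂ = 0.500: g = 0.0736, g' = -0.441 → ψ₂ = 0.667
  ψ₂ = 0.667: g = -0.0169, g' = -0.678 → ψ₂ = 0.642
  ψ₂ = 0.642: g = -0.0006, g' = -0.627 → ψ₂ = 0.641
Converged at ψ₂ = 0.641.
  methanol: x = 0.660, y = 0.947
  ethylbenzene: x = 0.340, y = 0.053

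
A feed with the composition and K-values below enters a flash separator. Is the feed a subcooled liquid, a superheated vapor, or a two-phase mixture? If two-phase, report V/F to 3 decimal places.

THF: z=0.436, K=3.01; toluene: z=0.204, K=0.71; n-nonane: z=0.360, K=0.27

two-phase, V/F = 0.451

ΣzᵢKᵢ = 1.554; Σzᵢ/Kᵢ = 1.766.
Both exceed 1, so a two-phase solution exists.
Material balance + equilibrium reduce to Σ zᵢ(Kᵢ−1)/(1+ψ(Kᵢ−1)) = 0.
Newton–Raphson from ψ = 0.31:
  ψ = 0.310: g = 0.1353, g' = -1.010 → ψ = 0.444
  ψ = 0.444: g = 0.0064, g' = -0.934 → ψ = 0.451
Converged at ψ = 0.451.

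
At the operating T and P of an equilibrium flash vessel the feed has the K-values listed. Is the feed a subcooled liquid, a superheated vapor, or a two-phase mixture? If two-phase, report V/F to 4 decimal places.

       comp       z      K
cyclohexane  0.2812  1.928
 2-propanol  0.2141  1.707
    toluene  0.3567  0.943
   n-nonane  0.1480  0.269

two-phase, V/F = 0.7344

ΣzᵢKᵢ = 1.2838; Σzᵢ/Kᵢ = 1.1997.
Both exceed 1, so a two-phase solution exists.
Let ψ = V/F and solve Σ zᵢ(Kᵢ−1)/(1+ψ(Kᵢ−1)) = 0.
Newton iteration, ψ⁰ = 0.4:
  ψ = 0.4000: g = 0.13461, g' = -0.3530 → ψ = 0.7813
  ψ = 0.7813: g = -0.02478, g' = -0.5571 → ψ = 0.7369
  ψ = 0.7369: g = -0.00122, g' = -0.5045 → ψ = 0.7344
Converged at ψ = 0.7344.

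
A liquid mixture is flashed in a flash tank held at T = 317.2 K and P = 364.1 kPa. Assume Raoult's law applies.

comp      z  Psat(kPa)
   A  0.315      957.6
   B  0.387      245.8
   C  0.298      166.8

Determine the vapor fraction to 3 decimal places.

ψ = 0.323

Raoult's law: Kᵢ = Pᵢˢᵃᵗ/P = Pᵢˢᵃᵗ/364.1.
  K_A = 957.6/364.1 = 2.63005, K_B = 245.8/364.1 = 0.67509, K_C = 166.8/364.1 = 0.45812
Newton–Raphson from ψ = 0.5:
  ψ = 0.500: g = -0.0887, g' = -0.477 → ψ = 0.314
  ψ = 0.314: g = 0.0050, g' = -0.544 → ψ = 0.323
Converged at ψ = 0.323.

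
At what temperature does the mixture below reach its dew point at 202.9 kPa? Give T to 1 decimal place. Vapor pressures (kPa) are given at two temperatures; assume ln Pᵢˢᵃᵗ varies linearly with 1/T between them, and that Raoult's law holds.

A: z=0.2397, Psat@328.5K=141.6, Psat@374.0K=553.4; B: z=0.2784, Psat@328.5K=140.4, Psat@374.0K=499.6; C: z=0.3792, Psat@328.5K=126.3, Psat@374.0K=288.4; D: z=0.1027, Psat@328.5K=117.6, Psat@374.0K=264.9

T = 345.6 K

Dew-point temperature: Σzᵢ·P/Pᵢˢᵃᵗ(T) = 1. Interpolate ln Pᵢˢᵃᵗ = aᵢ + bᵢ/T.
  T = 328.5 K: ΣzᵢP/Pᵢˢᵃᵗ = 1.5322
  T = 374.0 K: ΣzᵢP/Pᵢˢᵃᵗ = 0.5464
  T = 351.2 K: ΣzᵢP/Pᵢˢᵃᵗ = 0.8794
  T = 339.9 K: ΣzᵢP/Pᵢˢᵃᵗ = 1.1462
  T = 345.5 K: ΣzᵢP/Pᵢˢᵃᵗ = 1.0025
  T = 348.4 K: ΣzᵢP/Pᵢˢᵃᵗ = 0.9373
Interpolating between 345.5 K and 348.4 K gives T ≈ 345.6 K.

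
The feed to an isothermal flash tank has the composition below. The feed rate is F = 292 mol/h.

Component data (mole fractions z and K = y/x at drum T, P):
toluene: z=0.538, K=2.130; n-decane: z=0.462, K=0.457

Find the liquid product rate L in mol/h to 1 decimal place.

Binary case is linear: z₁(K₁−1)(1+ψ(K₂−1)) + z₂(K₂−1)(1+ψ(K₁−1)) = 0
⇒ ψ = [z₁(K₁−1)+z₂(K₂−1)] / [−(K₁−1)(K₂−1)] = 0.3571/0.6136 = 0.582
Then V = ψ·F = 0.5819·292 = 169.9 mol/h and L = F − V = 122.1 mol/h.

L = 122.1 mol/h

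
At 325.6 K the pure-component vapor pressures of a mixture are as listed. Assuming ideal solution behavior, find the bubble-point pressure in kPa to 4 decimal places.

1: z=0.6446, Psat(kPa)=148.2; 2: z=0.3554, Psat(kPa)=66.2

At the bubble point ψ → 0, so ΣzᵢKᵢ = 1 with Kᵢ = Pᵢˢᵃᵗ/P ⇒ P = ΣzᵢPᵢˢᵃᵗ.
P = 0.6446·148.2 + 0.3554·66.2 = 119.0572 kPa

Pbub = 119.0572 kPa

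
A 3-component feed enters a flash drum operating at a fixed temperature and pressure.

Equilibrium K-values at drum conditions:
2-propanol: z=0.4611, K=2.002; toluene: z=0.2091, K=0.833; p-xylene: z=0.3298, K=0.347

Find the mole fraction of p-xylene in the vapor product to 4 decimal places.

Rachford–Rice: g(V/F) = Σ zᵢ(Kᵢ−1)/(1+V/F(Kᵢ−1)) = 0.
Feasibility: ΣzᵢKᵢ = 1.2117, Σzᵢ/Kᵢ = 1.4318 — both > 1, two phases present.
Newton iteration, V/F⁰ = 0.5:
  V/F = 0.5000: g = -0.05005, g' = -0.5225 → V/F = 0.4042
  V/F = 0.4042: g = -0.00119, g' = -0.5008 → V/F = 0.4018
Converged at V/F = 0.4018.
Compositions from xᵢ = zᵢ/(1+V/F(Kᵢ−1)), yᵢ = Kᵢxᵢ:
  2-propanol: x = 0.3287, y = 0.6581
  toluene: x = 0.2241, y = 0.1867
  p-xylene: x = 0.4471, y = 0.1551

y_p-xylene = 0.1551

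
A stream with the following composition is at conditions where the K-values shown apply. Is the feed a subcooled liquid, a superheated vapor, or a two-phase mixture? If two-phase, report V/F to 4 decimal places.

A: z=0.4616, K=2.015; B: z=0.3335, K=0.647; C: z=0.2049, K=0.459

ΣzᵢKᵢ = 1.2399; Σzᵢ/Kᵢ = 1.1909.
Both exceed 1, so a two-phase solution exists.
Newton iteration, ψ⁰ = 0.37:
  ψ = 0.3700: g = 0.06660, g' = -0.4001 → ψ = 0.5365
  ψ = 0.5365: g = 0.00193, g' = -0.3816 → ψ = 0.5416
Converged at ψ = 0.5416.

two-phase, V/F = 0.5416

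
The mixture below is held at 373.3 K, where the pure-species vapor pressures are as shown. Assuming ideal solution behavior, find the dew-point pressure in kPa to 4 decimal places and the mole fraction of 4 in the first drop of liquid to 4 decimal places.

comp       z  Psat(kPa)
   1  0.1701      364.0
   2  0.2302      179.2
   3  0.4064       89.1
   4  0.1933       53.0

At the dew point ψ → 1, so Σzᵢ/Kᵢ = 1 with Kᵢ = Pᵢˢᵃᵗ/P ⇒ 1/P = Σzᵢ/Pᵢˢᵃᵗ.
1/P = 0.1701/364.0 + 0.2302/179.2 + 0.4064/89.1 + 0.1933/53.0 = 0.0099602 ⇒ P = 100.3992 kPa
xᵢ = zᵢP/Pᵢˢᵃᵗ ⇒ x_4 = 0.1933·100.3992/53.0 = 0.3662

Pdew = 100.3992 kPa, x_4 = 0.3662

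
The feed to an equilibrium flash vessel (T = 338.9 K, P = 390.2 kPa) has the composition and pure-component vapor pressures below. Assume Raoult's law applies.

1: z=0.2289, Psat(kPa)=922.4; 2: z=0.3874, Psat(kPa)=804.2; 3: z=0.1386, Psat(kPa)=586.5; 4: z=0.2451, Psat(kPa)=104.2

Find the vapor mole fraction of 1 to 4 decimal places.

y_1 = 0.2610

Raoult's law: Kᵢ = Pᵢˢᵃᵗ/P = Pᵢˢᵃᵗ/390.2.
  K_1 = 922.4/390.2 = 2.363916, K_2 = 804.2/390.2 = 2.060994, K_3 = 586.5/390.2 = 1.503075, K_4 = 104.2/390.2 = 0.267043
Let β = V/F and solve Σ zᵢ(Kᵢ−1)/(1+β(Kᵢ−1)) = 0.
Check two-phase: ΣzᵢKᵢ = 1.6133 > 1 and Σzᵢ/Kᵢ = 1.2948 > 1, so g(0) = 0.6133 > 0 and g(1) = -0.2948 < 0.
Newton–Raphson from β = 0.5:
  β = 0.5000: g = 0.22632, g' = -0.6872 → β = 0.8294
  β = 0.8294: g = -0.04381, g' = -1.0910 → β = 0.7892
  β = 0.7892: g = -0.00218, g' = -0.9869 → β = 0.7870
Converged at β = 0.7870.
Compositions from xᵢ = zᵢ/(1+β(Kᵢ−1)), yᵢ = Kᵢxᵢ:
  1: x = 0.1104, y = 0.2610
  2: x = 0.2111, y = 0.4351
  3: x = 0.0993, y = 0.1492
  4: x = 0.5792, y = 0.1547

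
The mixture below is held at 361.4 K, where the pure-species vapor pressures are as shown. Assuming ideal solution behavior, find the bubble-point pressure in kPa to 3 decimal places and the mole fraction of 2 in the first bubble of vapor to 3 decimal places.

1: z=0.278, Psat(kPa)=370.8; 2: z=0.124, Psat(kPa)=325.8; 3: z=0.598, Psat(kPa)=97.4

At the bubble point ψ → 0, so ΣzᵢKᵢ = 1 with Kᵢ = Pᵢˢᵃᵗ/P ⇒ P = ΣzᵢPᵢˢᵃᵗ.
P = 0.278·370.8 + 0.124·325.8 + 0.598·97.4 = 201.727 kPa
yᵢ = zᵢPᵢˢᵃᵗ/P ⇒ y_2 = 0.124·325.8/201.727 = 0.200

Pbub = 201.727 kPa, y_2 = 0.200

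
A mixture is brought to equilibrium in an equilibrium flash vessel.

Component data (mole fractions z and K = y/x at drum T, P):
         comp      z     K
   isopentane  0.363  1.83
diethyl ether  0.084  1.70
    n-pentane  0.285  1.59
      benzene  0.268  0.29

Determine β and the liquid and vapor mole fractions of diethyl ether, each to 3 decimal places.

β = 0.657, x_diethyl ether = 0.058, y_diethyl ether = 0.098

Rachford–Rice: g(β) = Σ zᵢ(Kᵢ−1)/(1+β(Kᵢ−1)) = 0.
Feasibility: ΣzᵢKᵢ = 1.338, Σzᵢ/Kᵢ = 1.351 — both > 1, two phases present.
Newton iteration, β⁰ = 0.5:
  β = 0.500: g = 0.0913, g' = -0.531 → β = 0.672
  β = 0.672: g = -0.0100, g' = -0.667 → β = 0.657
Converged at β = 0.657.
Compositions from xᵢ = zᵢ/(1+β(Kᵢ−1)), yᵢ = Kᵢxᵢ:
  isopentane: x = 0.235, y = 0.430
  diethyl ether: x = 0.058, y = 0.098
  n-pentane: x = 0.205, y = 0.327
  benzene: x = 0.502, y = 0.146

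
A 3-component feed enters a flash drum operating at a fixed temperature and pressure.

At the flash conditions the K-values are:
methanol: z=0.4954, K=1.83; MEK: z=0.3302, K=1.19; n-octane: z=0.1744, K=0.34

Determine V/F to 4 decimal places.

Rachford–Rice: g(V/F) = Σ zᵢ(Kᵢ−1)/(1+V/F(Kᵢ−1)) = 0.
Check two-phase: ΣzᵢKᵢ = 1.3588 > 1 and Σzᵢ/Kᵢ = 1.0611 > 1, so g(0) = 0.3588 > 0 and g(1) = -0.0611 < 0.
Iterate (Newton) starting at V/F = 0.31:
  V/F = 0.3100: g = 0.24157, g' = -0.3466 → V/F = 1.0000
  V/F = 1.0000: g = -0.06113, g' = -0.7675 → V/F = 0.9204
  V/F = 0.9204: g = -0.00670, g' = -0.6113 → V/F = 0.9094
  V/F = 0.9094: g = -0.00009, g' = -0.5948 → V/F = 0.9092
Converged at V/F = 0.9092.

V/F = 0.9092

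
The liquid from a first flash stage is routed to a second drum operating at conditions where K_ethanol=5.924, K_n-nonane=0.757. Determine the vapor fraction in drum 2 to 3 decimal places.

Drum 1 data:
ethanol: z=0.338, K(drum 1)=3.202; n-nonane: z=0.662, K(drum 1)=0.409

Drum 1:
Rachford–Rice: g(ψ₁) = Σ zᵢ(Kᵢ−1)/(1+ψ₁(Kᵢ−1)) = 0.
Feasibility: ΣzᵢKᵢ = 1.353, Σzᵢ/Kᵢ = 1.724 — both > 1, two phases present.
Iterate (Newton) starting at ψ₁ = 0.35:
  ψ₁ = 0.350: g = -0.0729, g' = -0.890 → ψ₁ = 0.268
  ψ₁ = 0.268: g = 0.0031, g' = -0.975 → ψ₁ = 0.271
Converged at ψ₁ = 0.271.
Drum-1 compositions:
  ethanol: x = 0.212, y = 0.678
  n-nonane: x = 0.788, y = 0.322
Drum-2 feed = drum-1 liquid: z₂ = (0.2116, 0.7884).
Drum 2:
Let ψ₂ = V/F and solve Σ zᵢ(Kᵢ−1)/(1+ψ₂(Kᵢ−1)) = 0.
g(0) = ΣzᵢKᵢ − 1 = 0.850 and g(1) = 1 − Σzᵢ/Kᵢ = -0.077, so a root lies in (0, 1).
Newton iteration, ψ₂⁰ = 0.5:
  ψ₂ = 0.500: g = 0.0829, g' = -0.488 → ψ₂ = 0.670
  ψ₂ = 0.670: g = 0.0136, g' = -0.344 → ψ₂ = 0.709
  ψ₂ = 0.709: g = 0.0004, g' = -0.322 → ψ₂ = 0.711
Converged at ψ₂ = 0.711.
  ethanol: x = 0.047, y = 0.279
  n-nonane: x = 0.953, y = 0.721

V/F (drum 2) = 0.711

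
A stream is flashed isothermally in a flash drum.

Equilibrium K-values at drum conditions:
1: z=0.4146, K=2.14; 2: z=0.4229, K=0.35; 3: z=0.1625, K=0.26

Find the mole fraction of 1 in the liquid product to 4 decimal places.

Let β = V/F and solve Σ zᵢ(Kᵢ−1)/(1+β(Kᵢ−1)) = 0.
Feasibility: ΣzᵢKᵢ = 1.0775, Σzᵢ/Kᵢ = 2.0270 — both > 1, two phases present.
Newton iteration, β⁰ = 0.5:
  β = 0.5000: g = -0.29706, g' = -0.8349 → β = 0.1442
  β = 0.1442: g = -0.03202, g' = -0.7265 → β = 0.1001
  β = 0.1001: g = 0.00032, g' = -0.7423 → β = 0.1006
Converged at β = 0.1006.
Compositions from xᵢ = zᵢ/(1+β(Kᵢ−1)), yᵢ = Kᵢxᵢ:
  1: x = 0.3720, y = 0.7960
  2: x = 0.4525, y = 0.1584
  3: x = 0.1756, y = 0.0456

x_1 = 0.3720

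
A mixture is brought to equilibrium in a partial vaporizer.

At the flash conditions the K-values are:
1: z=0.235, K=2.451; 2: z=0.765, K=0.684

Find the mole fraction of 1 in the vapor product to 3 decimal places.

y_1 = 0.438

Let ψ = V/F and solve Σ zᵢ(Kᵢ−1)/(1+ψ(Kᵢ−1)) = 0.
g(0) = ΣzᵢKᵢ − 1 = 0.099 and g(1) = 1 − Σzᵢ/Kᵢ = -0.214, so a root lies in (0, 1).
Newton–Raphson from ψ = 0.5:
  ψ = 0.500: g = -0.0895, g' = -0.274 → ψ = 0.173
  ψ = 0.173: g = 0.0167, g' = -0.401 → ψ = 0.215
  ψ = 0.215: g = 0.0006, g' = -0.375 → ψ = 0.216
Converged at ψ = 0.216.
Compositions from xᵢ = zᵢ/(1+ψ(Kᵢ−1)), yᵢ = Kᵢxᵢ:
  1: x = 0.179, y = 0.438
  2: x = 0.821, y = 0.562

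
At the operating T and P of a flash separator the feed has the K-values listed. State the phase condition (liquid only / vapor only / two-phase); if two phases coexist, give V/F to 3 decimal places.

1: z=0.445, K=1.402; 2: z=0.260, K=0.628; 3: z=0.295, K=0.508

liquid only

ΣzᵢKᵢ = 0.937; Σzᵢ/Kᵢ = 1.312.
Since ΣzᵢKᵢ < 1 the mixture is below its bubble point — single liquid phase.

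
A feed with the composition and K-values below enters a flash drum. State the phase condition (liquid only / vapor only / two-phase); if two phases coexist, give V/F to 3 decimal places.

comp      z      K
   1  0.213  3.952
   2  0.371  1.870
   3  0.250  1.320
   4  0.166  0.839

vapor only

ΣzᵢKᵢ = 2.005; Σzᵢ/Kᵢ = 0.640.
Since Σzᵢ/Kᵢ < 1 the mixture is above its dew point — single vapor phase.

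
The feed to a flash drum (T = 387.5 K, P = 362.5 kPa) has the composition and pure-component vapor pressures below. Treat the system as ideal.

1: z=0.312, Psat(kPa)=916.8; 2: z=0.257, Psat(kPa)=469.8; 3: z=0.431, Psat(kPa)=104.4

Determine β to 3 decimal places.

β = 0.309

Raoult's law: Kᵢ = Pᵢˢᵃᵗ/P = Pᵢˢᵃᵗ/362.5.
  K_1 = 916.8/362.5 = 2.52910, K_2 = 469.8/362.5 = 1.29600, K_3 = 104.4/362.5 = 0.28800
Rachford–Rice: g(β) = Σ zᵢ(Kᵢ−1)/(1+β(Kᵢ−1)) = 0.
g(0) = ΣzᵢKᵢ − 1 = 0.246 and g(1) = 1 − Σzᵢ/Kᵢ = -0.818, so a root lies in (0, 1).
Iterate (Newton) starting at β = 0.5:
  β = 0.500: g = -0.1399, g' = -0.778 → β = 0.320
  β = 0.320: g = -0.0078, g' = -0.714 → β = 0.309
Converged at β = 0.309.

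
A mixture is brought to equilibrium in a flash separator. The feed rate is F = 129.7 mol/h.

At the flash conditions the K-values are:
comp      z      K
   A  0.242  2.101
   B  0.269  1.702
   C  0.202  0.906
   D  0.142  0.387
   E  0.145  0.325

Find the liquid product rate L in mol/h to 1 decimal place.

L = 59.7 mol/h

Let ψ = V/F and solve Σ zᵢ(Kᵢ−1)/(1+ψ(Kᵢ−1)) = 0.
Check two-phase: ΣzᵢKᵢ = 1.251 > 1 and Σzᵢ/Kᵢ = 1.309 > 1, so g(0) = 0.251 > 0 and g(1) = -0.309 < 0.
Newton iteration, ψ⁰ = 0.5:
  ψ = 0.500: g = 0.0184, g' = -0.458 → ψ = 0.540
Converged at ψ = 0.540.
Then V = ψ·F = 0.5398·129.7 = 70.0 mol/h and L = F − V = 59.7 mol/h.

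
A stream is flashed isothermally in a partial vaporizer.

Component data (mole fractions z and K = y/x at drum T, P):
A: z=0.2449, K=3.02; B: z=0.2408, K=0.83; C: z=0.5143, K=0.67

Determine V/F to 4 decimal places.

Rachford–Rice: g(V/F) = Σ zᵢ(Kᵢ−1)/(1+V/F(Kᵢ−1)) = 0.
g(0) = ΣzᵢKᵢ − 1 = 0.2840 and g(1) = 1 − Σzᵢ/Kᵢ = -0.1388, so a root lies in (0, 1).
Newton iteration, V/F⁰ = 0.5:
  V/F = 0.5000: g = -0.00188, g' = -0.3360 → V/F = 0.4944
Converged at V/F = 0.4944.

V/F = 0.4944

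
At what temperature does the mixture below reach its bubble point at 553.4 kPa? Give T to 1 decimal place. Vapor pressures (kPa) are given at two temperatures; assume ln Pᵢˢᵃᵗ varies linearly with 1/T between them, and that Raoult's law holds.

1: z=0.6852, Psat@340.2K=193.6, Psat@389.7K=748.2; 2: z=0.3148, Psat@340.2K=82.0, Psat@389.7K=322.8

T = 385.4 K

Bubble-point temperature: ΣzᵢPᵢˢᵃᵗ(T) = P. Interpolate ln Pᵢˢᵃᵗ = aᵢ + bᵢ/T.
  T = 340.2 K: ΣzᵢPᵢˢᵃᵗ = 158.47 kPa
  T = 389.7 K: ΣzᵢPᵢˢᵃᵗ = 614.28 kPa
  T = 364.9 K: ΣzᵢPᵢˢᵃᵗ = 326.22 kPa
  T = 377.3 K: ΣzᵢPᵢˢᵃᵗ = 452.33 kPa
  T = 383.5 K: ΣzᵢPᵢˢᵃᵗ = 528.43 kPa
  T = 386.6 K: ΣzᵢPᵢˢᵃᵗ = 570.09 kPa
  T = 385.1 K: ΣzᵢPᵢˢᵃᵗ = 549.62 kPa
Interpolating between 385.1 K and 386.6 K gives T ≈ 385.4 K.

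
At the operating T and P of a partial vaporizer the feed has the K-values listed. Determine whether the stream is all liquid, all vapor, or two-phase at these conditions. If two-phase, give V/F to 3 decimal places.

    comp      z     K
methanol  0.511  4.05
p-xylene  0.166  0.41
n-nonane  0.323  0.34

ΣzᵢKᵢ = 2.247; Σzᵢ/Kᵢ = 1.481.
Both exceed 1, so a two-phase solution exists.
Rachford–Rice: g(ψ) = Σ zᵢ(Kᵢ−1)/(1+ψ(Kᵢ−1)) = 0.
Newton–Raphson from ψ = 0.5:
  ψ = 0.500: g = 0.1601, g' = -1.175 → ψ = 0.636
  ψ = 0.636: g = 0.0057, g' = -1.116 → ψ = 0.641
Converged at ψ = 0.641.

two-phase, V/F = 0.641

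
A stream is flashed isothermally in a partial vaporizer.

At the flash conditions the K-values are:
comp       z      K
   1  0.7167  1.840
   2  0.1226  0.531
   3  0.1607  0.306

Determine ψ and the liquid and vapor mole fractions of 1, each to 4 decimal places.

Material balance + equilibrium reduce to Σ zᵢ(Kᵢ−1)/(1+ψ(Kᵢ−1)) = 0.
Check two-phase: ΣzᵢKᵢ = 1.4330 > 1 and Σzᵢ/Kᵢ = 1.1456 > 1, so g(0) = 0.4330 > 0 and g(1) = -0.1456 < 0.
Newton iteration, ψ⁰ = 0.58:
  ψ = 0.5800: g = 0.13916, g' = -0.4963 → ψ = 0.8604
  ψ = 0.8604: g = -0.02374, g' = -0.7230 → ψ = 0.8275
  ψ = 0.8275: g = -0.00081, g' = -0.6751 → ψ = 0.8263
Converged at ψ = 0.8263.
Compositions from xᵢ = zᵢ/(1+ψ(Kᵢ−1)), yᵢ = Kᵢxᵢ:
  1: x = 0.4231, y = 0.7784
  2: x = 0.2002, y = 0.1063
  3: x = 0.3768, y = 0.1153

ψ = 0.8263, x_1 = 0.4231, y_1 = 0.7784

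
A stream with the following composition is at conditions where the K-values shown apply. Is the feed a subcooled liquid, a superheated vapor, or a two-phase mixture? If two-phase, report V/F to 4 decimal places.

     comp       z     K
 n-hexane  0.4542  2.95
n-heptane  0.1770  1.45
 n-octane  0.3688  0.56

ΣzᵢKᵢ = 1.8031; Σzᵢ/Kᵢ = 0.9346.
Since Σzᵢ/Kᵢ < 1 the mixture is above its dew point — single vapor phase.

superheated vapor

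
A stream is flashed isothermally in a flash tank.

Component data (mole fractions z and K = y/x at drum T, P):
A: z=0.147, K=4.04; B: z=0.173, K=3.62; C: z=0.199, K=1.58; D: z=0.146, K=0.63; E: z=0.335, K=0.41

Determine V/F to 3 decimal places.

V/F = 0.664

Rachford–Rice: g(V/F) = Σ zᵢ(Kᵢ−1)/(1+V/F(Kᵢ−1)) = 0.
Feasibility: ΣzᵢKᵢ = 1.764, Σzᵢ/Kᵢ = 1.259 — both > 1, two phases present.
Newton–Raphson from V/F = 0.5:
  V/F = 0.500: g = 0.1164, g' = -0.741 → V/F = 0.657
  V/F = 0.657: g = 0.0051, g' = -0.693 → V/F = 0.664
Converged at V/F = 0.664.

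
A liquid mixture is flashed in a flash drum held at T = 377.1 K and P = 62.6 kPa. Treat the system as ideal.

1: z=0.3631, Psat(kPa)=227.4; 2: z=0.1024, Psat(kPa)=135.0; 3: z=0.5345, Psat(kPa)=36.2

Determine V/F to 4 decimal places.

Raoult's law: Kᵢ = Pᵢˢᵃᵗ/P = Pᵢˢᵃᵗ/62.6.
  K_1 = 227.4/62.6 = 3.632588, K_2 = 135.0/62.6 = 2.156550, K_3 = 36.2/62.6 = 0.578275
Material balance + equilibrium reduce to Σ zᵢ(Kᵢ−1)/(1+V/F(Kᵢ−1)) = 0.
Check two-phase: ΣzᵢKᵢ = 1.8489 > 1 and Σzᵢ/Kᵢ = 1.0717 > 1, so g(0) = 0.8489 > 0 and g(1) = -0.0717 < 0.
Newton–Raphson from V/F = 0.5:
  V/F = 0.5000: g = 0.20208, g' = -0.6767 → V/F = 0.7986
  V/F = 0.7986: g = 0.02979, g' = -0.5146 → V/F = 0.8565
  V/F = 0.8565: g = 0.00030, g' = -0.5051 → V/F = 0.8571
Converged at V/F = 0.8571.

V/F = 0.8571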